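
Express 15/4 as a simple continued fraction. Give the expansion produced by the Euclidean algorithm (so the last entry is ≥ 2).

[3; 1, 3]

15 = 3×4 + 3
4 = 1×3 + 1
3 = 3×1 + 0  (stop)
So 15/4 = [3; 1, 3].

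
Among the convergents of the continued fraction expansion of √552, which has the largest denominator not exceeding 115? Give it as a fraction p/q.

√552 = [23; 2, 46, …] (period length 2).
Convergents:
  p_0/q_0 = 23/1
  p_1/q_1 = 47/2
  p_2/q_2 = 2185/93
  p_3/q_3 = 4417/188
q_2 = 93 ≤ 115 < 188 = q_3, so the answer is 2185/93.

2185/93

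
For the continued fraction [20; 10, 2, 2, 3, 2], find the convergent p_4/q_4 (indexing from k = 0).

3557/177

Using pₖ = aₖpₖ₋₁ + pₖ₋₂, qₖ = aₖqₖ₋₁ + qₖ₋₂ (with p₋₁=1, p₋₂=0, q₋₁=0, q₋₂=1):
  k=0: a=20, p=20, q=1
  k=1: a=10, p=201, q=10
  k=2: a=2, p=422, q=21
  k=3: a=2, p=1045, q=52
  k=4: a=3, p=3557, q=177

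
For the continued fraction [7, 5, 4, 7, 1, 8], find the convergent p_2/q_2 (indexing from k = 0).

151/21

Using pₖ = aₖpₖ₋₁ + pₖ₋₂, qₖ = aₖqₖ₋₁ + qₖ₋₂ (with p₋₁=1, p₋₂=0, q₋₁=0, q₋₂=1):
  k=0: a=7, p=7, q=1
  k=1: a=5, p=36, q=5
  k=2: a=4, p=151, q=21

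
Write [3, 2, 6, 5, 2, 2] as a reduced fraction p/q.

1250/361

Fold from the inside: start with 2/1.
  2 + 1/2 = 5/2
  5 + 2/5 = 27/5
  6 + 5/27 = 167/27
  2 + 27/167 = 361/167
  3 + 167/361 = 1250/361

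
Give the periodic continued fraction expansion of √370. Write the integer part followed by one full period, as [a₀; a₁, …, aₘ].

a₀ = ⌊√370⌋ = 19.
With m₀=0, d₀=1 and mₖ₊₁ = dₖaₖ − mₖ, dₖ₊₁ = (n − mₖ₊₁²)/dₖ, aₖ₊₁ = ⌊(a₀+mₖ₊₁)/dₖ₊₁⌋:
  k=1: m=19, d=9, a=4
  k=2: m=17, d=9, a=4
  k=3: m=19, d=1, a=38
d=1 and a=2a₀=38 at k=3, so the next step gives (m, d) = (19, 9) again — its k=1 value — and the period has length 3.

[19; 4, 4, 38]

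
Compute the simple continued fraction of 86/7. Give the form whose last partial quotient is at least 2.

86 = 12·7 + 2
7 = 3·2 + 1
2 = 2·1 + 0  (stop)
So 86/7 = [12; 3, 2].

[12; 3, 2]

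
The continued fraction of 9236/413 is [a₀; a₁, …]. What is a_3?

9236 = 22·413 + 150   →  a_0 = 22
413 = 2·150 + 113   →  a_1 = 2
150 = 1·113 + 37   →  a_2 = 1
113 = 3·37 + 2   →  a_3 = 3

3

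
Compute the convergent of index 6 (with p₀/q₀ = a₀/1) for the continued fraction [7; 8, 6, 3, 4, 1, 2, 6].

Using pₖ = aₖpₖ₋₁ + pₖ₋₂, qₖ = aₖqₖ₋₁ + qₖ₋₂ (with p₋₁=1, p₋₂=0, q₋₁=0, q₋₂=1):
  k=0: a=7, p=7, q=1
  k=1: a=8, p=57, q=8
  k=2: a=6, p=349, q=49
  k=3: a=3, p=1104, q=155
  k=4: a=4, p=4765, q=669
  k=5: a=1, p=5869, q=824
  k=6: a=2, p=16503, q=2317

16503/2317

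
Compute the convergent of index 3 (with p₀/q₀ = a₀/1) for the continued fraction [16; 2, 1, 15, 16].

768/47

Using pₖ = aₖpₖ₋₁ + pₖ₋₂, qₖ = aₖqₖ₋₁ + qₖ₋₂ (with p₋₁=1, p₋₂=0, q₋₁=0, q₋₂=1):
  k=0: a=16, p=16, q=1
  k=1: a=2, p=33, q=2
  k=2: a=1, p=49, q=3
  k=3: a=15, p=768, q=47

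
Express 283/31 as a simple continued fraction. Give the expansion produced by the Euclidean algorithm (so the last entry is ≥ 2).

[9; 7, 1, 3]

283 = 9·31 + 4
31 = 7·4 + 3
4 = 1·3 + 1
3 = 3·1 + 0  (stop)
So 283/31 = [9; 7, 1, 3].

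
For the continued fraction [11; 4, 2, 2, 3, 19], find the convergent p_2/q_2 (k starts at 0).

101/9

Using pₖ = aₖpₖ₋₁ + pₖ₋₂, qₖ = aₖqₖ₋₁ + qₖ₋₂ (with p₋₁=1, p₋₂=0, q₋₁=0, q₋₂=1):
  k=0: a=11, p=11, q=1
  k=1: a=4, p=45, q=4
  k=2: a=2, p=101, q=9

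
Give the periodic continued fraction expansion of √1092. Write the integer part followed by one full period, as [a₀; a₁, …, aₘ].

[33; 22, 66]

a₀ = ⌊√1092⌋ = 33.
With m₀=0, d₀=1 and mₖ₊₁ = dₖaₖ − mₖ, dₖ₊₁ = (n − mₖ₊₁²)/dₖ, aₖ₊₁ = ⌊(a₀+mₖ₊₁)/dₖ₊₁⌋:
  k=1: m=33, d=3, a=22
  k=2: m=33, d=1, a=66
d=1 and a=2a₀=66 at k=2, so the next step gives (m, d) = (33, 3) again — its k=1 value — and the period has length 2.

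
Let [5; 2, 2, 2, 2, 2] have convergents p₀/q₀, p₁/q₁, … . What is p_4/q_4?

Using pₖ = aₖpₖ₋₁ + pₖ₋₂, qₖ = aₖqₖ₋₁ + qₖ₋₂ (with p₋₁=1, p₋₂=0, q₋₁=0, q₋₂=1):
  k=0: a=5, p=5, q=1
  k=1: a=2, p=11, q=2
  k=2: a=2, p=27, q=5
  k=3: a=2, p=65, q=12
  k=4: a=2, p=157, q=29

157/29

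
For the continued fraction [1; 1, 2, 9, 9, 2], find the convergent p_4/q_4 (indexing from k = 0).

Using pₖ = aₖpₖ₋₁ + pₖ₋₂, qₖ = aₖqₖ₋₁ + qₖ₋₂ (with p₋₁=1, p₋₂=0, q₋₁=0, q₋₂=1):
  k=0: a=1, p=1, q=1
  k=1: a=1, p=2, q=1
  k=2: a=2, p=5, q=3
  k=3: a=9, p=47, q=28
  k=4: a=9, p=428, q=255

428/255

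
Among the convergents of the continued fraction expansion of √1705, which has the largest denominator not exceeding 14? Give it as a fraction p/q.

289/7

√1705 = [41; 3, 2, 3, 82, …] (period length 4).
Convergents:
  p_0/q_0 = 41/1
  p_1/q_1 = 124/3
  p_2/q_2 = 289/7
  p_3/q_3 = 991/24
q_2 = 7 ≤ 14 < 24 = q_3, so the answer is 289/7.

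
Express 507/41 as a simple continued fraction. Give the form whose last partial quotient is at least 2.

[12; 2, 1, 2, 1, 3]

507 = 12*41 + 15
41 = 2*15 + 11
15 = 1*11 + 4
11 = 2*4 + 3
4 = 1*3 + 1
3 = 3*1 + 0  (stop)
So 507/41 = [12; 2, 1, 2, 1, 3].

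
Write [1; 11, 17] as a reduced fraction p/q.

Fold from the inside: start with 17/1.
  11 + 1/17 = 188/17
  1 + 17/188 = 205/188

205/188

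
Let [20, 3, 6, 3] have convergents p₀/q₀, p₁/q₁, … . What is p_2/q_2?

386/19

Using pₖ = aₖpₖ₋₁ + pₖ₋₂, qₖ = aₖqₖ₋₁ + qₖ₋₂ (with p₋₁=1, p₋₂=0, q₋₁=0, q₋₂=1):
  k=0: a=20, p=20, q=1
  k=1: a=3, p=61, q=3
  k=2: a=6, p=386, q=19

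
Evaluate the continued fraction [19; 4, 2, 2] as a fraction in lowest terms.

Using pₖ = aₖpₖ₋₁ + pₖ₋₂ and qₖ = aₖqₖ₋₁ + qₖ₋₂:
  k=0: a=19, p=19, q=1
  k=1: a=4, p=77, q=4
  k=2: a=2, p=173, q=9
  k=3: a=2, p=423, q=22

423/22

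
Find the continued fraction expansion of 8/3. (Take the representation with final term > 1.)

[2; 1, 2]

8 = 2×3 + 2
3 = 1×2 + 1
2 = 2×1 + 0  (stop)
So 8/3 = [2; 1, 2].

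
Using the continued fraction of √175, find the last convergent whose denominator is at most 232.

2024/153

√175 = [13; 4, 2, 1, 2, 4, 26, …] (period length 6).
Convergents:
  p_0/q_0 = 13/1
  p_1/q_1 = 53/4
  p_2/q_2 = 119/9
  p_3/q_3 = 172/13
  p_4/q_4 = 463/35
  p_5/q_5 = 2024/153
  p_6/q_6 = 53087/4013
q_5 = 153 ≤ 232 < 4013 = q_6, so the answer is 2024/153.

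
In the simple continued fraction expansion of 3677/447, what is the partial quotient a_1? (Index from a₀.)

3677 = 8·447 + 101   →  a_0 = 8
447 = 4·101 + 43   →  a_1 = 4

4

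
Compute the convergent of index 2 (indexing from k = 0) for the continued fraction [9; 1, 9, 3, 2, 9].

Using pₖ = aₖpₖ₋₁ + pₖ₋₂, qₖ = aₖqₖ₋₁ + qₖ₋₂ (with p₋₁=1, p₋₂=0, q₋₁=0, q₋₂=1):
  k=0: a=9, p=9, q=1
  k=1: a=1, p=10, q=1
  k=2: a=9, p=99, q=10

99/10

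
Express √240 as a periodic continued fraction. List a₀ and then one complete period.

[15; 2, 30]

a₀ = ⌊√240⌋ = 15.
With m₀=0, d₀=1 and mₖ₊₁ = dₖaₖ − mₖ, dₖ₊₁ = (n − mₖ₊₁²)/dₖ, aₖ₊₁ = ⌊(a₀+mₖ₊₁)/dₖ₊₁⌋:
  k=1: m=15, d=15, a=2
  k=2: m=15, d=1, a=30
d=1 and a=2a₀=30 at k=2, so the next step gives (m, d) = (15, 15) again — its k=1 value — and the period has length 2.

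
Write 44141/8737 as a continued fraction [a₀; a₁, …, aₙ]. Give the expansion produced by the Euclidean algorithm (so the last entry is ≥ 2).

44141 = 5·8737 + 456
8737 = 19·456 + 73
456 = 6·73 + 18
73 = 4·18 + 1
18 = 18·1 + 0  (stop)
So 44141/8737 = [5; 19, 6, 4, 18].

[5; 19, 6, 4, 18]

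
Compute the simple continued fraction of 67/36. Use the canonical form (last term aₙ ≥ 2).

[1; 1, 6, 5]

67 = 1*36 + 31
36 = 1*31 + 5
31 = 6*5 + 1
5 = 5*1 + 0  (stop)
So 67/36 = [1; 1, 6, 5].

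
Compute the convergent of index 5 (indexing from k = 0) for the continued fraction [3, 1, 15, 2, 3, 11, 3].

Using pₖ = aₖpₖ₋₁ + pₖ₋₂, qₖ = aₖqₖ₋₁ + qₖ₋₂ (with p₋₁=1, p₋₂=0, q₋₁=0, q₋₂=1):
  k=0: a=3, p=3, q=1
  k=1: a=1, p=4, q=1
  k=2: a=15, p=63, q=16
  k=3: a=2, p=130, q=33
  k=4: a=3, p=453, q=115
  k=5: a=11, p=5113, q=1298

5113/1298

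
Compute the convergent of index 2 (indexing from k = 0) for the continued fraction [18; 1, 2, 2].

56/3

Using pₖ = aₖpₖ₋₁ + pₖ₋₂, qₖ = aₖqₖ₋₁ + qₖ₋₂ (with p₋₁=1, p₋₂=0, q₋₁=0, q₋₂=1):
  k=0: a=18, p=18, q=1
  k=1: a=1, p=19, q=1
  k=2: a=2, p=56, q=3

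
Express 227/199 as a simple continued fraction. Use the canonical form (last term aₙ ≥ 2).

227 = 1×199 + 28
199 = 7×28 + 3
28 = 9×3 + 1
3 = 3×1 + 0  (stop)
So 227/199 = [1; 7, 9, 3].

[1; 7, 9, 3]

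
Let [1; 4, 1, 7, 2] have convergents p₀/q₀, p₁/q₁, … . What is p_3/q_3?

Using pₖ = aₖpₖ₋₁ + pₖ₋₂, qₖ = aₖqₖ₋₁ + qₖ₋₂ (with p₋₁=1, p₋₂=0, q₋₁=0, q₋₂=1):
  k=0: a=1, p=1, q=1
  k=1: a=4, p=5, q=4
  k=2: a=1, p=6, q=5
  k=3: a=7, p=47, q=39

47/39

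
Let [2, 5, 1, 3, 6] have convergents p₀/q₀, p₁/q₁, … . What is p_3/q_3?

50/23

Using pₖ = aₖpₖ₋₁ + pₖ₋₂, qₖ = aₖqₖ₋₁ + qₖ₋₂ (with p₋₁=1, p₋₂=0, q₋₁=0, q₋₂=1):
  k=0: a=2, p=2, q=1
  k=1: a=5, p=11, q=5
  k=2: a=1, p=13, q=6
  k=3: a=3, p=50, q=23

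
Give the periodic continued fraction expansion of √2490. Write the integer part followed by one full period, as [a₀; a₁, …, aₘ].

a₀ = ⌊√2490⌋ = 49.
With m₀=0, d₀=1 and mₖ₊₁ = dₖaₖ − mₖ, dₖ₊₁ = (n − mₖ₊₁²)/dₖ, aₖ₊₁ = ⌊(a₀+mₖ₊₁)/dₖ₊₁⌋:
  k=1: m=49, d=89, a=1
  k=2: m=40, d=10, a=8
  k=3: m=40, d=89, a=1
  k=4: m=49, d=1, a=98
d=1 and a=2a₀=98 at k=4, so the next step gives (m, d) = (49, 89) again — its k=1 value — and the period has length 4.

[49; 1, 8, 1, 98]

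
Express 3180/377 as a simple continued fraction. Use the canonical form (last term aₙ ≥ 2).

3180 = 8·377 + 164
377 = 2·164 + 49
164 = 3·49 + 17
49 = 2·17 + 15
17 = 1·15 + 2
15 = 7·2 + 1
2 = 2·1 + 0  (stop)
So 3180/377 = [8; 2, 3, 2, 1, 7, 2].

[8; 2, 3, 2, 1, 7, 2]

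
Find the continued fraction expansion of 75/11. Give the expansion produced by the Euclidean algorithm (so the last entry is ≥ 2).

[6; 1, 4, 2]

75 = 6*11 + 9
11 = 1*9 + 2
9 = 4*2 + 1
2 = 2*1 + 0  (stop)
So 75/11 = [6; 1, 4, 2].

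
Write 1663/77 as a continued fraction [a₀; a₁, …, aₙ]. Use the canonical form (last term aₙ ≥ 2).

[21; 1, 1, 2, 15]

1663 = 21×77 + 46
77 = 1×46 + 31
46 = 1×31 + 15
31 = 2×15 + 1
15 = 15×1 + 0  (stop)
So 1663/77 = [21; 1, 1, 2, 15].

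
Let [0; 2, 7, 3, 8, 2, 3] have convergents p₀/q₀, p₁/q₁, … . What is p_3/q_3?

22/47

Using pₖ = aₖpₖ₋₁ + pₖ₋₂, qₖ = aₖqₖ₋₁ + qₖ₋₂ (with p₋₁=1, p₋₂=0, q₋₁=0, q₋₂=1):
  k=0: a=0, p=0, q=1
  k=1: a=2, p=1, q=2
  k=2: a=7, p=7, q=15
  k=3: a=3, p=22, q=47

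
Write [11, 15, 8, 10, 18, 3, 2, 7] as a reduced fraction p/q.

12961384/1171267

Using pₖ = aₖpₖ₋₁ + pₖ₋₂ and qₖ = aₖqₖ₋₁ + qₖ₋₂:
  k=0: a=11, p=11, q=1
  k=1: a=15, p=166, q=15
  k=2: a=8, p=1339, q=121
  k=3: a=10, p=13556, q=1225
  k=4: a=18, p=245347, q=22171
  k=5: a=3, p=749597, q=67738
  k=6: a=2, p=1744541, q=157647
  k=7: a=7, p=12961384, q=1171267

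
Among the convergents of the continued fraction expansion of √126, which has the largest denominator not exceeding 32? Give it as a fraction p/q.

√126 = [11; 4, 2, 4, 22, …] (period length 4).
Convergents:
  p_0/q_0 = 11/1
  p_1/q_1 = 45/4
  p_2/q_2 = 101/9
  p_3/q_3 = 449/40
q_2 = 9 ≤ 32 < 40 = q_3, so the answer is 101/9.

101/9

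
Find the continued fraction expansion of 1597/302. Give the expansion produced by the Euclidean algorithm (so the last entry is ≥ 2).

1597 = 5×302 + 87
302 = 3×87 + 41
87 = 2×41 + 5
41 = 8×5 + 1
5 = 5×1 + 0  (stop)
So 1597/302 = [5; 3, 2, 8, 5].

[5; 3, 2, 8, 5]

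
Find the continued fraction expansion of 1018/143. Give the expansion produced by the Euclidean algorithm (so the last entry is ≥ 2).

[7; 8, 2, 2, 3]

1018 = 7*143 + 17
143 = 8*17 + 7
17 = 2*7 + 3
7 = 2*3 + 1
3 = 3*1 + 0  (stop)
So 1018/143 = [7; 8, 2, 2, 3].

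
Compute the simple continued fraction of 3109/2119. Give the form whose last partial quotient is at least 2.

3109 = 1×2119 + 990
2119 = 2×990 + 139
990 = 7×139 + 17
139 = 8×17 + 3
17 = 5×3 + 2
3 = 1×2 + 1
2 = 2×1 + 0  (stop)
So 3109/2119 = [1; 2, 7, 8, 5, 1, 2].

[1; 2, 7, 8, 5, 1, 2]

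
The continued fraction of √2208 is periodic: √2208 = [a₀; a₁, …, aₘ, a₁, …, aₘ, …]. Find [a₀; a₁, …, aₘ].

a₀ = ⌊√2208⌋ = 46.
With m₀=0, d₀=1 and mₖ₊₁ = dₖaₖ − mₖ, dₖ₊₁ = (n − mₖ₊₁²)/dₖ, aₖ₊₁ = ⌊(a₀+mₖ₊₁)/dₖ₊₁⌋:
  k=1: m=46, d=92, a=1
  k=2: m=46, d=1, a=92
d=1 and a=2a₀=92 at k=2, so the next step gives (m, d) = (46, 92) again — its k=1 value — and the period has length 2.

[46; 1, 92]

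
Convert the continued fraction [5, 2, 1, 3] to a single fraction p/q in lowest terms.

Using pₖ = aₖpₖ₋₁ + pₖ₋₂ and qₖ = aₖqₖ₋₁ + qₖ₋₂:
  k=0: a=5, p=5, q=1
  k=1: a=2, p=11, q=2
  k=2: a=1, p=16, q=3
  k=3: a=3, p=59, q=11

59/11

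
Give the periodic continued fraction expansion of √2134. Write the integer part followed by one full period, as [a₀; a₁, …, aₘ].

[46; 5, 8, 5, 92]

a₀ = ⌊√2134⌋ = 46.
With m₀=0, d₀=1 and mₖ₊₁ = dₖaₖ − mₖ, dₖ₊₁ = (n − mₖ₊₁²)/dₖ, aₖ₊₁ = ⌊(a₀+mₖ₊₁)/dₖ₊₁⌋:
  k=1: m=46, d=18, a=5
  k=2: m=44, d=11, a=8
  k=3: m=44, d=18, a=5
  k=4: m=46, d=1, a=92
d=1 and a=2a₀=92 at k=4, so the next step gives (m, d) = (46, 18) again — its k=1 value — and the period has length 4.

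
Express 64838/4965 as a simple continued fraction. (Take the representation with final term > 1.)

64838 = 13×4965 + 293
4965 = 16×293 + 277
293 = 1×277 + 16
277 = 17×16 + 5
16 = 3×5 + 1
5 = 5×1 + 0  (stop)
So 64838/4965 = [13; 16, 1, 17, 3, 5].

[13; 16, 1, 17, 3, 5]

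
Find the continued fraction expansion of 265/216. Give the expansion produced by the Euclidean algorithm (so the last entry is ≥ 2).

[1; 4, 2, 2, 4, 2]

265 = 1·216 + 49
216 = 4·49 + 20
49 = 2·20 + 9
20 = 2·9 + 2
9 = 4·2 + 1
2 = 2·1 + 0  (stop)
So 265/216 = [1; 4, 2, 2, 4, 2].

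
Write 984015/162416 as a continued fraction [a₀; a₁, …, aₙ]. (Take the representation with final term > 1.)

[6; 17, 16, 19, 7, 1, 3]

984015 = 6*162416 + 9519
162416 = 17*9519 + 593
9519 = 16*593 + 31
593 = 19*31 + 4
31 = 7*4 + 3
4 = 1*3 + 1
3 = 3*1 + 0  (stop)
So 984015/162416 = [6; 17, 16, 19, 7, 1, 3].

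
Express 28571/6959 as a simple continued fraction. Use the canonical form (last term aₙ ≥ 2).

[4; 9, 2, 7, 3, 7, 2]

28571 = 4·6959 + 735
6959 = 9·735 + 344
735 = 2·344 + 47
344 = 7·47 + 15
47 = 3·15 + 2
15 = 7·2 + 1
2 = 2·1 + 0  (stop)
So 28571/6959 = [4; 9, 2, 7, 3, 7, 2].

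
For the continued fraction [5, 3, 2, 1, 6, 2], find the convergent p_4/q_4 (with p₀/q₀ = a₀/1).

Using pₖ = aₖpₖ₋₁ + pₖ₋₂, qₖ = aₖqₖ₋₁ + qₖ₋₂ (with p₋₁=1, p₋₂=0, q₋₁=0, q₋₂=1):
  k=0: a=5, p=5, q=1
  k=1: a=3, p=16, q=3
  k=2: a=2, p=37, q=7
  k=3: a=1, p=53, q=10
  k=4: a=6, p=355, q=67

355/67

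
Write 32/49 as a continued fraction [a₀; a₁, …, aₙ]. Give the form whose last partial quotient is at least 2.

[0; 1, 1, 1, 7, 2]

32 = 0·49 + 32
49 = 1·32 + 17
32 = 1·17 + 15
17 = 1·15 + 2
15 = 7·2 + 1
2 = 2·1 + 0  (stop)
So 32/49 = [0; 1, 1, 1, 7, 2].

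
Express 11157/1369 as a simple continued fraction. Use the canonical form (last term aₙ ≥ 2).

[8; 6, 1, 2, 9, 2, 3]

11157 = 8×1369 + 205
1369 = 6×205 + 139
205 = 1×139 + 66
139 = 2×66 + 7
66 = 9×7 + 3
7 = 2×3 + 1
3 = 3×1 + 0  (stop)
So 11157/1369 = [8; 6, 1, 2, 9, 2, 3].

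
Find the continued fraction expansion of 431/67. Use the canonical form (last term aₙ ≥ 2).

[6; 2, 3, 4, 2]

431 = 6·67 + 29
67 = 2·29 + 9
29 = 3·9 + 2
9 = 4·2 + 1
2 = 2·1 + 0  (stop)
So 431/67 = [6; 2, 3, 4, 2].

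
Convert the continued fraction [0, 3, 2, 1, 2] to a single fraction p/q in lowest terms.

8/27

Fold from the inside: start with 2/1.
  1 + 1/2 = 3/2
  2 + 2/3 = 8/3
  3 + 3/8 = 27/8
  0 + 8/27 = 8/27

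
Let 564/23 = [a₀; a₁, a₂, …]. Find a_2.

564 = 24·23 + 12   →  a_0 = 24
23 = 1·12 + 11   →  a_1 = 1
12 = 1·11 + 1   →  a_2 = 1

1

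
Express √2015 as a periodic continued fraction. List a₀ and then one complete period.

[44; 1, 7, 1, 88]

a₀ = ⌊√2015⌋ = 44.
With m₀=0, d₀=1 and mₖ₊₁ = dₖaₖ − mₖ, dₖ₊₁ = (n − mₖ₊₁²)/dₖ, aₖ₊₁ = ⌊(a₀+mₖ₊₁)/dₖ₊₁⌋:
  k=1: m=44, d=79, a=1
  k=2: m=35, d=10, a=7
  k=3: m=35, d=79, a=1
  k=4: m=44, d=1, a=88
d=1 and a=2a₀=88 at k=4, so the next step gives (m, d) = (44, 79) again — its k=1 value — and the period has length 4.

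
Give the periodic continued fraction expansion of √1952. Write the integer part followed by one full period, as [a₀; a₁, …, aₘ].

a₀ = ⌊√1952⌋ = 44.
With m₀=0, d₀=1 and mₖ₊₁ = dₖaₖ − mₖ, dₖ₊₁ = (n − mₖ₊₁²)/dₖ, aₖ₊₁ = ⌊(a₀+mₖ₊₁)/dₖ₊₁⌋:
  k=1: m=44, d=16, a=5
  k=2: m=36, d=41, a=1
  k=3: m=5, d=47, a=1
  k=4: m=42, d=4, a=21
  k=5: m=42, d=47, a=1
  k=6: m=5, d=41, a=1
  k=7: m=36, d=16, a=5
  k=8: m=44, d=1, a=88
d=1 and a=2a₀=88 at k=8, so the next step gives (m, d) = (44, 16) again — its k=1 value — and the period has length 8.

[44; 5, 1, 1, 21, 1, 1, 5, 88]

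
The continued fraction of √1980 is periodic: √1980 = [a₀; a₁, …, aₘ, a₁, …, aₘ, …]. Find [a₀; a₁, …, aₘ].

a₀ = ⌊√1980⌋ = 44.
With m₀=0, d₀=1 and mₖ₊₁ = dₖaₖ − mₖ, dₖ₊₁ = (n − mₖ₊₁²)/dₖ, aₖ₊₁ = ⌊(a₀+mₖ₊₁)/dₖ₊₁⌋:
  k=1: m=44, d=44, a=2
  k=2: m=44, d=1, a=88
d=1 and a=2a₀=88 at k=2, so the next step gives (m, d) = (44, 44) again — its k=1 value — and the period has length 2.

[44; 2, 88]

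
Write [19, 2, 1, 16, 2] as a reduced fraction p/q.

1992/103

Using pₖ = aₖpₖ₋₁ + pₖ₋₂ and qₖ = aₖqₖ₋₁ + qₖ₋₂:
  k=0: a=19, p=19, q=1
  k=1: a=2, p=39, q=2
  k=2: a=1, p=58, q=3
  k=3: a=16, p=967, q=50
  k=4: a=2, p=1992, q=103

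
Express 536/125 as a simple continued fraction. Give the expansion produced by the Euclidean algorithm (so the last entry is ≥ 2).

[4; 3, 2, 8, 2]

536 = 4*125 + 36
125 = 3*36 + 17
36 = 2*17 + 2
17 = 8*2 + 1
2 = 2*1 + 0  (stop)
So 536/125 = [4; 3, 2, 8, 2].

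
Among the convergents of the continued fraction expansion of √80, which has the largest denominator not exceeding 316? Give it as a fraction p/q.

√80 = [8; 1, 16, …] (period length 2).
Convergents:
  p_0/q_0 = 8/1
  p_1/q_1 = 9/1
  p_2/q_2 = 152/17
  p_3/q_3 = 161/18
  p_4/q_4 = 2728/305
  p_5/q_5 = 2889/323
q_4 = 305 ≤ 316 < 323 = q_5, so the answer is 2728/305.

2728/305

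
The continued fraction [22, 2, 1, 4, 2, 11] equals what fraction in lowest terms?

7936/355

Using pₖ = aₖpₖ₋₁ + pₖ₋₂ and qₖ = aₖqₖ₋₁ + qₖ₋₂:
  k=0: a=22, p=22, q=1
  k=1: a=2, p=45, q=2
  k=2: a=1, p=67, q=3
  k=3: a=4, p=313, q=14
  k=4: a=2, p=693, q=31
  k=5: a=11, p=7936, q=355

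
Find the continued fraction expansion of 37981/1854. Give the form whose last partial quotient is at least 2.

[20; 2, 17, 3, 17]

37981 = 20×1854 + 901
1854 = 2×901 + 52
901 = 17×52 + 17
52 = 3×17 + 1
17 = 17×1 + 0  (stop)
So 37981/1854 = [20; 2, 17, 3, 17].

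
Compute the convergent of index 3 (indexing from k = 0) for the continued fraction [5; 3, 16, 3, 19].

799/150

Using pₖ = aₖpₖ₋₁ + pₖ₋₂, qₖ = aₖqₖ₋₁ + qₖ₋₂ (with p₋₁=1, p₋₂=0, q₋₁=0, q₋₂=1):
  k=0: a=5, p=5, q=1
  k=1: a=3, p=16, q=3
  k=2: a=16, p=261, q=49
  k=3: a=3, p=799, q=150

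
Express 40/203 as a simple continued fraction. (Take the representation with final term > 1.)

40 = 0*203 + 40
203 = 5*40 + 3
40 = 13*3 + 1
3 = 3*1 + 0  (stop)
So 40/203 = [0; 5, 13, 3].

[0; 5, 13, 3]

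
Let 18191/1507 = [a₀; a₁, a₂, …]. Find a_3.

18191 = 12·1507 + 107   →  a_0 = 12
1507 = 14·107 + 9   →  a_1 = 14
107 = 11·9 + 8   →  a_2 = 11
9 = 1·8 + 1   →  a_3 = 1

1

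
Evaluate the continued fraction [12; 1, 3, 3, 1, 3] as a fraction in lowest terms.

817/64

Using pₖ = aₖpₖ₋₁ + pₖ₋₂ and qₖ = aₖqₖ₋₁ + qₖ₋₂:
  k=0: a=12, p=12, q=1
  k=1: a=1, p=13, q=1
  k=2: a=3, p=51, q=4
  k=3: a=3, p=166, q=13
  k=4: a=1, p=217, q=17
  k=5: a=3, p=817, q=64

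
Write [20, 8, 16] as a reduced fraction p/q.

2596/129

Using pₖ = aₖpₖ₋₁ + pₖ₋₂ and qₖ = aₖqₖ₋₁ + qₖ₋₂:
  k=0: a=20, p=20, q=1
  k=1: a=8, p=161, q=8
  k=2: a=16, p=2596, q=129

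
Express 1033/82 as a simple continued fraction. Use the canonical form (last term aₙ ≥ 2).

[12; 1, 1, 2, 16]

1033 = 12×82 + 49
82 = 1×49 + 33
49 = 1×33 + 16
33 = 2×16 + 1
16 = 16×1 + 0  (stop)
So 1033/82 = [12; 1, 1, 2, 16].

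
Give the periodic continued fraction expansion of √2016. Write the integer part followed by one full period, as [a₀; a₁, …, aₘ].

[44; 1, 8, 1, 88]

a₀ = ⌊√2016⌋ = 44.
With m₀=0, d₀=1 and mₖ₊₁ = dₖaₖ − mₖ, dₖ₊₁ = (n − mₖ₊₁²)/dₖ, aₖ₊₁ = ⌊(a₀+mₖ₊₁)/dₖ₊₁⌋:
  k=1: m=44, d=80, a=1
  k=2: m=36, d=9, a=8
  k=3: m=36, d=80, a=1
  k=4: m=44, d=1, a=88
d=1 and a=2a₀=88 at k=4, so the next step gives (m, d) = (44, 80) again — its k=1 value — and the period has length 4.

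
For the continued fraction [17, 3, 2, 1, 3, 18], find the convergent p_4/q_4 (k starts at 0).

Using pₖ = aₖpₖ₋₁ + pₖ₋₂, qₖ = aₖqₖ₋₁ + qₖ₋₂ (with p₋₁=1, p₋₂=0, q₋₁=0, q₋₂=1):
  k=0: a=17, p=17, q=1
  k=1: a=3, p=52, q=3
  k=2: a=2, p=121, q=7
  k=3: a=1, p=173, q=10
  k=4: a=3, p=640, q=37

640/37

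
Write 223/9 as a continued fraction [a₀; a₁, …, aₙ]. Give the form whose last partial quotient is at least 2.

223 = 24*9 + 7
9 = 1*7 + 2
7 = 3*2 + 1
2 = 2*1 + 0  (stop)
So 223/9 = [24; 1, 3, 2].

[24; 1, 3, 2]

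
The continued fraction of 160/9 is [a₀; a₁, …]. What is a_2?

3

160 = 17·9 + 7   →  a_0 = 17
9 = 1·7 + 2   →  a_1 = 1
7 = 3·2 + 1   →  a_2 = 3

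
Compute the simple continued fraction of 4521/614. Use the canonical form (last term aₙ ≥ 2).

[7; 2, 1, 3, 18, 3]

4521 = 7×614 + 223
614 = 2×223 + 168
223 = 1×168 + 55
168 = 3×55 + 3
55 = 18×3 + 1
3 = 3×1 + 0  (stop)
So 4521/614 = [7; 2, 1, 3, 18, 3].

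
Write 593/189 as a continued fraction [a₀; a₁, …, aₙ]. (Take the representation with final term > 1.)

593 = 3×189 + 26
189 = 7×26 + 7
26 = 3×7 + 5
7 = 1×5 + 2
5 = 2×2 + 1
2 = 2×1 + 0  (stop)
So 593/189 = [3; 7, 3, 1, 2, 2].

[3; 7, 3, 1, 2, 2]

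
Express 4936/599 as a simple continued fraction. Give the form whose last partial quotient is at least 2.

[8; 4, 6, 3, 1, 5]

4936 = 8×599 + 144
599 = 4×144 + 23
144 = 6×23 + 6
23 = 3×6 + 5
6 = 1×5 + 1
5 = 5×1 + 0  (stop)
So 4936/599 = [8; 4, 6, 3, 1, 5].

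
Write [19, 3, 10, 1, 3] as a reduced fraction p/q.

2570/133

Fold from the inside: start with 3/1.
  1 + 1/3 = 4/3
  10 + 3/4 = 43/4
  3 + 4/43 = 133/43
  19 + 43/133 = 2570/133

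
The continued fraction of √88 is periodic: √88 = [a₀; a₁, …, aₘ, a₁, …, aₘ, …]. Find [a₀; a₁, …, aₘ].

a₀ = ⌊√88⌋ = 9.

[9; 2, 1, 1, 1, 2, 18]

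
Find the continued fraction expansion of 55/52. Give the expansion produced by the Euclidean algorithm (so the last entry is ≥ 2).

[1; 17, 3]

55 = 1*52 + 3
52 = 17*3 + 1
3 = 3*1 + 0  (stop)
So 55/52 = [1; 17, 3].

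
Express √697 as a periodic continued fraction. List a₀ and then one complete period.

[26; 2, 2, 52]

a₀ = ⌊√697⌋ = 26.
With m₀=0, d₀=1 and mₖ₊₁ = dₖaₖ − mₖ, dₖ₊₁ = (n − mₖ₊₁²)/dₖ, aₖ₊₁ = ⌊(a₀+mₖ₊₁)/dₖ₊₁⌋:
  k=1: m=26, d=21, a=2
  k=2: m=16, d=21, a=2
  k=3: m=26, d=1, a=52
d=1 and a=2a₀=52 at k=3, so the next step gives (m, d) = (26, 21) again — its k=1 value — and the period has length 3.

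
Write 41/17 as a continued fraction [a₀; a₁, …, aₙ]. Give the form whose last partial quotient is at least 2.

[2; 2, 2, 3]

41 = 2·17 + 7
17 = 2·7 + 3
7 = 2·3 + 1
3 = 3·1 + 0  (stop)
So 41/17 = [2; 2, 2, 3].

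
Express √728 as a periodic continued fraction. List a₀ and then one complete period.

[26; 1, 52]

a₀ = ⌊√728⌋ = 26.
With m₀=0, d₀=1 and mₖ₊₁ = dₖaₖ − mₖ, dₖ₊₁ = (n − mₖ₊₁²)/dₖ, aₖ₊₁ = ⌊(a₀+mₖ₊₁)/dₖ₊₁⌋:
  k=1: m=26, d=52, a=1
  k=2: m=26, d=1, a=52
d=1 and a=2a₀=52 at k=2, so the next step gives (m, d) = (26, 52) again — its k=1 value — and the period has length 2.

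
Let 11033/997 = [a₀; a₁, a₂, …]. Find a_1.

15

11033 = 11·997 + 66   →  a_0 = 11
997 = 15·66 + 7   →  a_1 = 15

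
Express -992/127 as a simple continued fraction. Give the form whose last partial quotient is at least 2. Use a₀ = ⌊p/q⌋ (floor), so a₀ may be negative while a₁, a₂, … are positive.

[-8; 5, 3, 2, 3]

-992 = -8×127 + 24
127 = 5×24 + 7
24 = 3×7 + 3
7 = 2×3 + 1
3 = 3×1 + 0  (stop)
So -992/127 = [-8; 5, 3, 2, 3].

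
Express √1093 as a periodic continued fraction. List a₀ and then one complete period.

[33; 16, 1, 1, 16, 66]

a₀ = ⌊√1093⌋ = 33.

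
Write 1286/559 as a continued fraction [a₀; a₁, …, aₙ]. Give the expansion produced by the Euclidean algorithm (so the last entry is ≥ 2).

1286 = 2·559 + 168
559 = 3·168 + 55
168 = 3·55 + 3
55 = 18·3 + 1
3 = 3·1 + 0  (stop)
So 1286/559 = [2; 3, 3, 18, 3].

[2; 3, 3, 18, 3]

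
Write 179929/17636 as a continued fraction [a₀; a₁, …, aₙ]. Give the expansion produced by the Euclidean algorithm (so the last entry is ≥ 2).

179929 = 10×17636 + 3569
17636 = 4×3569 + 3360
3569 = 1×3360 + 209
3360 = 16×209 + 16
209 = 13×16 + 1
16 = 16×1 + 0  (stop)
So 179929/17636 = [10; 4, 1, 16, 13, 16].

[10; 4, 1, 16, 13, 16]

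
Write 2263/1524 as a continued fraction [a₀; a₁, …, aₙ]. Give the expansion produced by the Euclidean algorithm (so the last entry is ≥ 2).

[1; 2, 16, 15, 3]

2263 = 1·1524 + 739
1524 = 2·739 + 46
739 = 16·46 + 3
46 = 15·3 + 1
3 = 3·1 + 0  (stop)
So 2263/1524 = [1; 2, 16, 15, 3].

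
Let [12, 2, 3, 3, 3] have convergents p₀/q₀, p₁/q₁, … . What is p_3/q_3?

Using pₖ = aₖpₖ₋₁ + pₖ₋₂, qₖ = aₖqₖ₋₁ + qₖ₋₂ (with p₋₁=1, p₋₂=0, q₋₁=0, q₋₂=1):
  k=0: a=12, p=12, q=1
  k=1: a=2, p=25, q=2
  k=2: a=3, p=87, q=7
  k=3: a=3, p=286, q=23

286/23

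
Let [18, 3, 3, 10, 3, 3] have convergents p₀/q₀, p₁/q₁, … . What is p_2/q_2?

183/10

Using pₖ = aₖpₖ₋₁ + pₖ₋₂, qₖ = aₖqₖ₋₁ + qₖ₋₂ (with p₋₁=1, p₋₂=0, q₋₁=0, q₋₂=1):
  k=0: a=18, p=18, q=1
  k=1: a=3, p=55, q=3
  k=2: a=3, p=183, q=10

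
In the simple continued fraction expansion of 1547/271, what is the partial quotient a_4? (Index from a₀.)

3

1547 = 5·271 + 192   →  a_0 = 5
271 = 1·192 + 79   →  a_1 = 1
192 = 2·79 + 34   →  a_2 = 2
79 = 2·34 + 11   →  a_3 = 2
34 = 3·11 + 1   →  a_4 = 3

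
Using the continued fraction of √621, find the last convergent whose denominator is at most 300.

7152/287

√621 = [24; 1, 11, 2, 11, 1, 48, …] (period length 6).
Convergents:
  p_0/q_0 = 24/1
  p_1/q_1 = 25/1
  p_2/q_2 = 299/12
  p_3/q_3 = 623/25
  p_4/q_4 = 7152/287
  p_5/q_5 = 7775/312
q_4 = 287 ≤ 300 < 312 = q_5, so the answer is 7152/287.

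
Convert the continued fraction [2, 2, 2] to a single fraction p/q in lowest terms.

12/5

Using pₖ = aₖpₖ₋₁ + pₖ₋₂ and qₖ = aₖqₖ₋₁ + qₖ₋₂:
  k=0: a=2, p=2, q=1
  k=1: a=2, p=5, q=2
  k=2: a=2, p=12, q=5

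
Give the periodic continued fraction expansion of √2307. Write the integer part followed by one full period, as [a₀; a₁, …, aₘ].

a₀ = ⌊√2307⌋ = 48.
With m₀=0, d₀=1 and mₖ₊₁ = dₖaₖ − mₖ, dₖ₊₁ = (n − mₖ₊₁²)/dₖ, aₖ₊₁ = ⌊(a₀+mₖ₊₁)/dₖ₊₁⌋:
  k=1: m=48, d=3, a=32
  k=2: m=48, d=1, a=96
d=1 and a=2a₀=96 at k=2, so the next step gives (m, d) = (48, 3) again — its k=1 value — and the period has length 2.

[48; 32, 96]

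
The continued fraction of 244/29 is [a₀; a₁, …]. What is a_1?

2

244 = 8·29 + 12   →  a_0 = 8
29 = 2·12 + 5   →  a_1 = 2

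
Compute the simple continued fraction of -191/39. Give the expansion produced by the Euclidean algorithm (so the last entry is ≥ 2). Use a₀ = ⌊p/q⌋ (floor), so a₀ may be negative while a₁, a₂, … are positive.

[-5; 9, 1, 3]

-191 = -5·39 + 4
39 = 9·4 + 3
4 = 1·3 + 1
3 = 3·1 + 0  (stop)
So -191/39 = [-5; 9, 1, 3].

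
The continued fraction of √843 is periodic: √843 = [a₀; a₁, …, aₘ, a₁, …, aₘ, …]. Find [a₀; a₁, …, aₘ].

a₀ = ⌊√843⌋ = 29.
With m₀=0, d₀=1 and mₖ₊₁ = dₖaₖ − mₖ, dₖ₊₁ = (n − mₖ₊₁²)/dₖ, aₖ₊₁ = ⌊(a₀+mₖ₊₁)/dₖ₊₁⌋:
  k=1: m=29, d=2, a=29
  k=2: m=29, d=1, a=58
d=1 and a=2a₀=58 at k=2, so the next step gives (m, d) = (29, 2) again — its k=1 value — and the period has length 2.

[29; 29, 58]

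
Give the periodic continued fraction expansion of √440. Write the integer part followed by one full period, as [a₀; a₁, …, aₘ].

a₀ = ⌊√440⌋ = 20.
With m₀=0, d₀=1 and mₖ₊₁ = dₖaₖ − mₖ, dₖ₊₁ = (n − mₖ₊₁²)/dₖ, aₖ₊₁ = ⌊(a₀+mₖ₊₁)/dₖ₊₁⌋:
  k=1: m=20, d=40, a=1
  k=2: m=20, d=1, a=40
d=1 and a=2a₀=40 at k=2, so the next step gives (m, d) = (20, 40) again — its k=1 value — and the period has length 2.

[20; 1, 40]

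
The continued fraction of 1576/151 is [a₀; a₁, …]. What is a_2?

1576 = 10·151 + 66   →  a_0 = 10
151 = 2·66 + 19   →  a_1 = 2
66 = 3·19 + 9   →  a_2 = 3

3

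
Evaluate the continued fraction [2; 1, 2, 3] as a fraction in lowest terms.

Fold from the inside: start with 3/1.
  2 + 1/3 = 7/3
  1 + 3/7 = 10/7
  2 + 7/10 = 27/10

27/10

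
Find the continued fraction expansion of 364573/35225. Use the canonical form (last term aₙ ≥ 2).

364573 = 10×35225 + 12323
35225 = 2×12323 + 10579
12323 = 1×10579 + 1744
10579 = 6×1744 + 115
1744 = 15×115 + 19
115 = 6×19 + 1
19 = 19×1 + 0  (stop)
So 364573/35225 = [10; 2, 1, 6, 15, 6, 19].

[10; 2, 1, 6, 15, 6, 19]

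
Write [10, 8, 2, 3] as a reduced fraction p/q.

597/59

Fold from the inside: start with 3/1.
  2 + 1/3 = 7/3
  8 + 3/7 = 59/7
  10 + 7/59 = 597/59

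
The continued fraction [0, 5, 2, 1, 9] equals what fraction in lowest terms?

Using pₖ = aₖpₖ₋₁ + pₖ₋₂ and qₖ = aₖqₖ₋₁ + qₖ₋₂:
  k=0: a=0, p=0, q=1
  k=1: a=5, p=1, q=5
  k=2: a=2, p=2, q=11
  k=3: a=1, p=3, q=16
  k=4: a=9, p=29, q=155

29/155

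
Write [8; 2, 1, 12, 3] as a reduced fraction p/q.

976/117

Fold from the inside: start with 3/1.
  12 + 1/3 = 37/3
  1 + 3/37 = 40/37
  2 + 37/40 = 117/40
  8 + 40/117 = 976/117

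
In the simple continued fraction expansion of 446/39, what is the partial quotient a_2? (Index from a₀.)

3

446 = 11·39 + 17   →  a_0 = 11
39 = 2·17 + 5   →  a_1 = 2
17 = 3·5 + 2   →  a_2 = 3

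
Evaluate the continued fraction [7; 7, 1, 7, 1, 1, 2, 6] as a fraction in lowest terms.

15451/2168

Fold from the inside: start with 6/1.
  2 + 1/6 = 13/6
  1 + 6/13 = 19/13
  1 + 13/19 = 32/19
  7 + 19/32 = 243/32
  1 + 32/243 = 275/243
  7 + 243/275 = 2168/275
  7 + 275/2168 = 15451/2168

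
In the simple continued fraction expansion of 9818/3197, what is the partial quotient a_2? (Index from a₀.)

11

9818 = 3·3197 + 227   →  a_0 = 3
3197 = 14·227 + 19   →  a_1 = 14
227 = 11·19 + 18   →  a_2 = 11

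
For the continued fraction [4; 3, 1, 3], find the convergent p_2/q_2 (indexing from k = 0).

Using pₖ = aₖpₖ₋₁ + pₖ₋₂, qₖ = aₖqₖ₋₁ + qₖ₋₂ (with p₋₁=1, p₋₂=0, q₋₁=0, q₋₂=1):
  k=0: a=4, p=4, q=1
  k=1: a=3, p=13, q=3
  k=2: a=1, p=17, q=4

17/4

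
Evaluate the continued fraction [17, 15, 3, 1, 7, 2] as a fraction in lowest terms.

17185/1007

Fold from the inside: start with 2/1.
  7 + 1/2 = 15/2
  1 + 2/15 = 17/15
  3 + 15/17 = 66/17
  15 + 17/66 = 1007/66
  17 + 66/1007 = 17185/1007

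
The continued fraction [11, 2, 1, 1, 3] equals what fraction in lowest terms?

205/18

Using pₖ = aₖpₖ₋₁ + pₖ₋₂ and qₖ = aₖqₖ₋₁ + qₖ₋₂:
  k=0: a=11, p=11, q=1
  k=1: a=2, p=23, q=2
  k=2: a=1, p=34, q=3
  k=3: a=1, p=57, q=5
  k=4: a=3, p=205, q=18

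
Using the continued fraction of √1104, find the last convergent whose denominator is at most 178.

1761/53

√1104 = [33; 4, 2, 2, 2, 4, 66, …] (period length 6).
Convergents:
  p_0/q_0 = 33/1
  p_1/q_1 = 133/4
  p_2/q_2 = 299/9
  p_3/q_3 = 731/22
  p_4/q_4 = 1761/53
  p_5/q_5 = 7775/234
q_4 = 53 ≤ 178 < 234 = q_5, so the answer is 1761/53.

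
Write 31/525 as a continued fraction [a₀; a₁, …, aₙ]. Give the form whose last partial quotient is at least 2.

31 = 0·525 + 31
525 = 16·31 + 29
31 = 1·29 + 2
29 = 14·2 + 1
2 = 2·1 + 0  (stop)
So 31/525 = [0; 16, 1, 14, 2].

[0; 16, 1, 14, 2]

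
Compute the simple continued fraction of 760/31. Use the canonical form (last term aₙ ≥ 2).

[24; 1, 1, 15]

760 = 24×31 + 16
31 = 1×16 + 15
16 = 1×15 + 1
15 = 15×1 + 0  (stop)
So 760/31 = [24; 1, 1, 15].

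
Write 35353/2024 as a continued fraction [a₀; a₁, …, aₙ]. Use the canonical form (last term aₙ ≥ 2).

35353 = 17·2024 + 945
2024 = 2·945 + 134
945 = 7·134 + 7
134 = 19·7 + 1
7 = 7·1 + 0  (stop)
So 35353/2024 = [17; 2, 7, 19, 7].

[17; 2, 7, 19, 7]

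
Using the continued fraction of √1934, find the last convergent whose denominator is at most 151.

1935/44

√1934 = [43; 1, 42, 1, 86, …] (period length 4).
Convergents:
  p_0/q_0 = 43/1
  p_1/q_1 = 44/1
  p_2/q_2 = 1891/43
  p_3/q_3 = 1935/44
  p_4/q_4 = 168301/3827
q_3 = 44 ≤ 151 < 3827 = q_4, so the answer is 1935/44.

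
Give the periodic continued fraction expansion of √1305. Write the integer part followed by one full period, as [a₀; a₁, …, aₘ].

[36; 8, 72]

a₀ = ⌊√1305⌋ = 36.
With m₀=0, d₀=1 and mₖ₊₁ = dₖaₖ − mₖ, dₖ₊₁ = (n − mₖ₊₁²)/dₖ, aₖ₊₁ = ⌊(a₀+mₖ₊₁)/dₖ₊₁⌋:
  k=1: m=36, d=9, a=8
  k=2: m=36, d=1, a=72
d=1 and a=2a₀=72 at k=2, so the next step gives (m, d) = (36, 9) again — its k=1 value — and the period has length 2.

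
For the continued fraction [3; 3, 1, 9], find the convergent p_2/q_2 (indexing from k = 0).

Using pₖ = aₖpₖ₋₁ + pₖ₋₂, qₖ = aₖqₖ₋₁ + qₖ₋₂ (with p₋₁=1, p₋₂=0, q₋₁=0, q₋₂=1):
  k=0: a=3, p=3, q=1
  k=1: a=3, p=10, q=3
  k=2: a=1, p=13, q=4

13/4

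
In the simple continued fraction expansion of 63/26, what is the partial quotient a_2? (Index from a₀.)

2

63 = 2·26 + 11   →  a_0 = 2
26 = 2·11 + 4   →  a_1 = 2
11 = 2·4 + 3   →  a_2 = 2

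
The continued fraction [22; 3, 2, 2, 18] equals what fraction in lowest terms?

Using pₖ = aₖpₖ₋₁ + pₖ₋₂ and qₖ = aₖqₖ₋₁ + qₖ₋₂:
  k=0: a=22, p=22, q=1
  k=1: a=3, p=67, q=3
  k=2: a=2, p=156, q=7
  k=3: a=2, p=379, q=17
  k=4: a=18, p=6978, q=313

6978/313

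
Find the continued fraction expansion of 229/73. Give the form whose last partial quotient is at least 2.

229 = 3·73 + 10
73 = 7·10 + 3
10 = 3·3 + 1
3 = 3·1 + 0  (stop)
So 229/73 = [3; 7, 3, 3].

[3; 7, 3, 3]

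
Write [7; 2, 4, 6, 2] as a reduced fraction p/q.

Using pₖ = aₖpₖ₋₁ + pₖ₋₂ and qₖ = aₖqₖ₋₁ + qₖ₋₂:
  k=0: a=7, p=7, q=1
  k=1: a=2, p=15, q=2
  k=2: a=4, p=67, q=9
  k=3: a=6, p=417, q=56
  k=4: a=2, p=901, q=121

901/121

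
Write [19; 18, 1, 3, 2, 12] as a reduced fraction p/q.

40069/2103

Using pₖ = aₖpₖ₋₁ + pₖ₋₂ and qₖ = aₖqₖ₋₁ + qₖ₋₂:
  k=0: a=19, p=19, q=1
  k=1: a=18, p=343, q=18
  k=2: a=1, p=362, q=19
  k=3: a=3, p=1429, q=75
  k=4: a=2, p=3220, q=169
  k=5: a=12, p=40069, q=2103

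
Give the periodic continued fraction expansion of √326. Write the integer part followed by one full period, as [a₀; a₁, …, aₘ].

[18; 18, 36]

a₀ = ⌊√326⌋ = 18.
With m₀=0, d₀=1 and mₖ₊₁ = dₖaₖ − mₖ, dₖ₊₁ = (n − mₖ₊₁²)/dₖ, aₖ₊₁ = ⌊(a₀+mₖ₊₁)/dₖ₊₁⌋:
  k=1: m=18, d=2, a=18
  k=2: m=18, d=1, a=36
d=1 and a=2a₀=36 at k=2, so the next step gives (m, d) = (18, 2) again — its k=1 value — and the period has length 2.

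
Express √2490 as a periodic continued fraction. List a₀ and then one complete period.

a₀ = ⌊√2490⌋ = 49.
With m₀=0, d₀=1 and mₖ₊₁ = dₖaₖ − mₖ, dₖ₊₁ = (n − mₖ₊₁²)/dₖ, aₖ₊₁ = ⌊(a₀+mₖ₊₁)/dₖ₊₁⌋:
  k=1: m=49, d=89, a=1
  k=2: m=40, d=10, a=8
  k=3: m=40, d=89, a=1
  k=4: m=49, d=1, a=98
d=1 and a=2a₀=98 at k=4, so the next step gives (m, d) = (49, 89) again — its k=1 value — and the period has length 4.

[49; 1, 8, 1, 98]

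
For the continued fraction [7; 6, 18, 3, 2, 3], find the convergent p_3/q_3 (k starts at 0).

Using pₖ = aₖpₖ₋₁ + pₖ₋₂, qₖ = aₖqₖ₋₁ + qₖ₋₂ (with p₋₁=1, p₋₂=0, q₋₁=0, q₋₂=1):
  k=0: a=7, p=7, q=1
  k=1: a=6, p=43, q=6
  k=2: a=18, p=781, q=109
  k=3: a=3, p=2386, q=333

2386/333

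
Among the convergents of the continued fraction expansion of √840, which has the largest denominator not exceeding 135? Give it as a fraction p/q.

√840 = [28; 1, 56, …] (period length 2).
Convergents:
  p_0/q_0 = 28/1
  p_1/q_1 = 29/1
  p_2/q_2 = 1652/57
  p_3/q_3 = 1681/58
  p_4/q_4 = 95788/3305
q_3 = 58 ≤ 135 < 3305 = q_4, so the answer is 1681/58.

1681/58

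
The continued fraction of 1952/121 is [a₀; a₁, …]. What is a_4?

3

1952 = 16·121 + 16   →  a_0 = 16
121 = 7·16 + 9   →  a_1 = 7
16 = 1·9 + 7   →  a_2 = 1
9 = 1·7 + 2   →  a_3 = 1
7 = 3·2 + 1   →  a_4 = 3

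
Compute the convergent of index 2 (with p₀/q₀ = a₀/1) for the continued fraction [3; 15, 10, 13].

463/151

Using pₖ = aₖpₖ₋₁ + pₖ₋₂, qₖ = aₖqₖ₋₁ + qₖ₋₂ (with p₋₁=1, p₋₂=0, q₋₁=0, q₋₂=1):
  k=0: a=3, p=3, q=1
  k=1: a=15, p=46, q=15
  k=2: a=10, p=463, q=151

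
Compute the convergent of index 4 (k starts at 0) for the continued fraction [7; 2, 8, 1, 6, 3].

Using pₖ = aₖpₖ₋₁ + pₖ₋₂, qₖ = aₖqₖ₋₁ + qₖ₋₂ (with p₋₁=1, p₋₂=0, q₋₁=0, q₋₂=1):
  k=0: a=7, p=7, q=1
  k=1: a=2, p=15, q=2
  k=2: a=8, p=127, q=17
  k=3: a=1, p=142, q=19
  k=4: a=6, p=979, q=131

979/131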